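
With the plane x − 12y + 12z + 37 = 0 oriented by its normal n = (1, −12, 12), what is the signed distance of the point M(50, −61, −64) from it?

3

n·M − (-37) = 51.
|n| = 17, so the signed distance is 51/17 = 3.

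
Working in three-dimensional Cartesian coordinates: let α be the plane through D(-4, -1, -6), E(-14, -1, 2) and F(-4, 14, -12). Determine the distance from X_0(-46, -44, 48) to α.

16√5/15

DE = (-10, 0, 8) and DF = (0, 15, -6), so a normal is n = DE × DF = (-120, -60, -150).
n = (-120, -60, -150); n·P − 1440 = -480; |n| = 90√5; distance = 480/(90√5) = 16√5/15.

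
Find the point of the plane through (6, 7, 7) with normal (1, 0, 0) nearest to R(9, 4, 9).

(6, 4, 9)

The perpendicular from R has direction n = (1, 0, 0): r = (9, 4, 9) + μ(1, 0, 0).
Substitute into the plane: n·(R + μn) = 6 gives 9 + 1μ = 6, so μ = -3.
Foot = (9, 4, 9) + (-3)·(1, 0, 0) = (6, 4, 9).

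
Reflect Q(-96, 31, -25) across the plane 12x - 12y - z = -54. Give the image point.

n = (12, -12, -1), |n|² = 289, n·Q − (-54) = -1445, so t = -1445/289 = -5.
Foot F = Q − (-5)·n = (-36, -29, -30); the reflection is 2F − Q = (24, -89, -35).

(24, -89, -35)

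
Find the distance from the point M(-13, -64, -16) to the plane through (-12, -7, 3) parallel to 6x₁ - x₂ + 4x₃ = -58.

Parallel planes share the normal n = (6, -1, 4); since (-12, -7, 3) lies on the plane, its equation is 6x₁ - x₂ + 4x₃ = -53.
Then n·(-13, -64, -16) - (-53) = -25.
|n| = √(36 + 1 + 16) = √53, so the distance is |-25|/√53 = 25/√53.

25√53/53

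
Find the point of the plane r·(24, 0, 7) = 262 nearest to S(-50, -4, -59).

The perpendicular from S has direction n = (24, 0, 7): r = (-50, -4, -59) + λ(24, 0, 7).
Substitute into the plane: n·(S + λn) = 262 gives -1613 + 625λ = 262, so λ = 3.
Foot = (-50, -4, -59) + 3·(24, 0, 7) = (22, -4, -38).

(22, -4, -38)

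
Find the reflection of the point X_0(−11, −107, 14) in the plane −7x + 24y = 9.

(-67, 85, 14)

n = (−7, 24, 0), |n|² = 625, n·X_0 − 9 = -2500, so t = -2500/625 = -4.
Foot F = X_0 − (-4)·n = (−39, −11, 14); the reflection is 2F − X_0 = (−67, 85, 14).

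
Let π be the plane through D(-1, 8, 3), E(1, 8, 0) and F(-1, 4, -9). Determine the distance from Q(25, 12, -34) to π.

DE = (2, 0, -3) and DF = (0, -4, -12), so a normal is n = DE × DF = (-12, 24, -8).
n = (-12, 24, -8); n·P − 180 = 80; |n| = 28; distance = 80/28 = 20/7.

20/7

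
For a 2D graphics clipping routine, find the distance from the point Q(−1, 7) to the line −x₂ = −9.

The normal to the line is n = (0, −1) with |n| = 1.
|n·Q − (-9)| = |-7 − (-9)| = 2, so the distance is 2/1 = 2.

2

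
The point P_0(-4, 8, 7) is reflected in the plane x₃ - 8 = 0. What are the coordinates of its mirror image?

With n = (0, 0, 1), the signed offset is (n·P_0 − 8)/|n|² = -1/1 = -1.
P_0' = P_0 − 2t·n = (-4, 8, 7) − (-2)·(0, 0, 1) = (-4, 8, 9).

(-4, 8, 9)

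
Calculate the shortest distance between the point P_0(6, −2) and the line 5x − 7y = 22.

d = |5·6 + (-7)·(-2) − 22| / √(25 + 49) = |22|/√74 = 11√74/37.

11√74/37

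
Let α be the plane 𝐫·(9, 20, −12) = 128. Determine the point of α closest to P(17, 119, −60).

(-28, 19, 0)

n = (9, 20, −12), |n|² = 625, and n·P − 128 = 3125.
t = 3125/625 = 5, so the foot is P − t·n = (17, 119, −60) − 5·(9, 20, −12) = (−28, 19, 0).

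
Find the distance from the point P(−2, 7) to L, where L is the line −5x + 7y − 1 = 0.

The normal to the line is n = (−5, 7) with |n| = √74.
|n·P − 1| = |59 − 1| = 58, so the distance is 58/√74 = 29√74/37.

29√74/37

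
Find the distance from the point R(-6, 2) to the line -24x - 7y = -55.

d = |(-24)·(-6) + (-7)·2 − (-55)| / √(576 + 49) = |185|/25 = 37/5.

37/5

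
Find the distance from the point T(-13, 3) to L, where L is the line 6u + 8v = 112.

d = |6·(-13) + 8·3 − 112| / √(36 + 64) = |-166|/10 = 83/5.

83/5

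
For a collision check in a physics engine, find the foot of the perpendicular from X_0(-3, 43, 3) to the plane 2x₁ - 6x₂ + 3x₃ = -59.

n = (2, -6, 3), |n|² = 49, and n·X_0 − (-59) = -196.
t = -196/49 = -4, so the foot is X_0 − t·n = (-3, 43, 3) − (-4)·(2, -6, 3) = (5, 19, 15).

(5, 19, 15)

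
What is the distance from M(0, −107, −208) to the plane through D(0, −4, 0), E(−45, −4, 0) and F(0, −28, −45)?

7

DE = (−45, 0, 0) and DF = (0, −24, −45), so a normal is n = DE × DF = (0, −2025, 1080).
n = (0, −2025, 1080); n·P − 8100 = -16065; |n| = 2295; distance = 16065/2295 = 7.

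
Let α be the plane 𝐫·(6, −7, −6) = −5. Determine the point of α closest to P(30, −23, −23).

The perpendicular from P has direction n = (6, −7, −6): r = (30, −23, −23) + t(6, −7, −6).
Substitute into the plane: n·(P + tn) = -5 gives 479 + 121t = -5, so t = -4.
Foot = (30, −23, −23) + (-4)·(6, −7, −6) = (6, 5, 1).

(6, 5, 1)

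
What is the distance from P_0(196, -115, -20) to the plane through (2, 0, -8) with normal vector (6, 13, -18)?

5

The plane has equation n·(r − (2, 0, -8)) = 0, i.e. n·r = 156.
Then n·(196, -115, -20) - 156 = -115.
|n| = √(36 + 169 + 324) = 23, so the distance is |-115|/23 = 5.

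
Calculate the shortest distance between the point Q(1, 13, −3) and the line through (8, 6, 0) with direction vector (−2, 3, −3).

Direction vector d = (−2, 3, −3).
AP = (−7, 7, −3), and AP × d = (−12, −15, −7).
|AP × d|² = 418 and |d|² = 22, so the distance is √(418/22) = √19.

√19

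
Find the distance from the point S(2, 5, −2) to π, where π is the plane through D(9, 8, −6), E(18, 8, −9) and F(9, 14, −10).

1/√14

DE = (9, 0, −3) and DF = (0, 6, −4), so a normal is n = DE × DF = (18, 36, 54).
Then n·(2, 5, −2) − 126 = −18.
|n| = √(324 + 1296 + 2916) = 18√14, so the distance is |-18|/(18√14) = 1/√14.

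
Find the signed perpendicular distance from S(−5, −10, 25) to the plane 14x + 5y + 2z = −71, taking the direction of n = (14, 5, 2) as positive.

n·S − (-71) = 1.
|n| = 15, so the signed distance is 1/15.

1/15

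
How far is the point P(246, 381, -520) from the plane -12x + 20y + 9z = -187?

Normal vector n = (-12, 20, 9), and n·(246, 381, -520) - (-187) = 175.
|n| = √(144 + 400 + 81) = 25, so the distance is |175|/25 = 7.

7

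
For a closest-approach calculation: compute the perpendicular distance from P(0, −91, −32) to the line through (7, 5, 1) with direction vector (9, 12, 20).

Direction vector d = (9, 12, 20).
AP = (−7, −96, −33), and AP × d = (−1524, −157, 780).
|AP × d|² = 2955625 and |d|² = 625, so the distance is √(2955625/625) = √4729.

√4729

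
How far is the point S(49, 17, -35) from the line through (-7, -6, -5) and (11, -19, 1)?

2√1009

A direction vector is d = (18, -13, 6).
AP = (56, 23, -30); AP·d = 529, |AP|² = 4565, |d|² = 529.
distance² = |AP|² − (AP·d)²/|d|² = 4565 − 279841/529 = 4036, so the distance is 2√1009.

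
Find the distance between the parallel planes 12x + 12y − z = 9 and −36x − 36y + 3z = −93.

22/17

Divide the second equation by -3 to match normals: 12x + 12y − z = 31.
Both planes have normal n = (12, 12, −1), |n| = 17. Any point on the first plane is at distance |31 − 9|/|n| = 22/17 from the second.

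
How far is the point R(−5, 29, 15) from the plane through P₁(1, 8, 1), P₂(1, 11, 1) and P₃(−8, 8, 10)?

4√2

P₁P₂ = (0, 3, 0) and P₁P₃ = (−9, 0, 9), so a normal is n = P₁P₂ × P₁P₃ = (27, 0, 27).
d = |27·(-5) + 27·15 − 54| / √(729 + 0 + 729) = |216| / (27√2) = 4√2.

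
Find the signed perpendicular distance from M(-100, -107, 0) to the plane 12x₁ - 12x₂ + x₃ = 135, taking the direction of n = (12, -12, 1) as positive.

-3

n·M − 135 = -51.
|n| = 17, so the signed distance is -51/17 = -3.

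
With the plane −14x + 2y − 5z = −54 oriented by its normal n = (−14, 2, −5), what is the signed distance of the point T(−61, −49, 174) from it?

n·T − (-54) = -60.
|n| = 15, so the signed distance is -60/15 = -4.

-4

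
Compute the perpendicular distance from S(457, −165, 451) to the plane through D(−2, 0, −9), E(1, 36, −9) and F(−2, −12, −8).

9

DE = (3, 36, 0) and DF = (0, −12, 1), so a normal is n = DE × DF = (36, −3, −36).
n = (36, −3, −36); n·P − 252 = 459; |n| = 51; distance = 459/51 = 9.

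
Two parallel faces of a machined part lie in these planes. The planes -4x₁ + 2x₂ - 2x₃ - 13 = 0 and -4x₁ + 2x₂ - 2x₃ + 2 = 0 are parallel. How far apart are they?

15/(2√6)

With common normal n = (-4, 2, -2) (|n| = 2√6), the distance is |13 − (-2)|/|n| = 15/(2√6).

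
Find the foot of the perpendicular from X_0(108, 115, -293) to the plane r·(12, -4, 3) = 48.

The perpendicular from X_0 has direction n = (12, -4, 3): r = (108, 115, -293) + μ(12, -4, 3).
Substitute into the plane: n·(X_0 + μn) = 48 gives -43 + 169μ = 48, so μ = 7/13.
Foot = (108, 115, -293) + (7/13)·(12, -4, 3) = (1488/13, 1467/13, -3788/13).

(1488/13, 1467/13, -3788/13)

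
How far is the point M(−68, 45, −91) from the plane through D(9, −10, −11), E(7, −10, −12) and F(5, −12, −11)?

DE = (−2, 0, −1) and DF = (−4, −2, 0), so a normal is n = DE × DF = (−2, 4, 4).
n = (−2, 4, 4); n·P − (-102) = 54; |n| = 6; distance = 54/6 = 9.

9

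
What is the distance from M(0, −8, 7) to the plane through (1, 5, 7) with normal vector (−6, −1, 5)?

The plane has equation n·(r − (1, 5, 7)) = 0, i.e. n·r = 24.
d = |(-6)·0 + (-1)·(-8) + 5·7 − 24| / √(36 + 1 + 25) = |19| / √62 = 19√62/62.

19/√62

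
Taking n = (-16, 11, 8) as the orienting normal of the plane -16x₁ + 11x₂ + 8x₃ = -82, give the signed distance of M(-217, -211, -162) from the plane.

n·M − (-82) = -63.
|n| = 21, so the signed distance is -63/21 = -3.

-3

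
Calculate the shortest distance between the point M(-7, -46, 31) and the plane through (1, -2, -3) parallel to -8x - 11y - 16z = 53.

Parallel planes share the normal n = (-8, -11, -16); since (1, -2, -3) lies on the plane, its equation is -8x - 11y - 16z = 62.
n = (-8, -11, -16); n·P − 62 = 4; |n| = 21; distance = 4/21.

4/21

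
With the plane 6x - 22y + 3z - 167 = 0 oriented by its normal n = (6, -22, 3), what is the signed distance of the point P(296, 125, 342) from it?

n·P − 167 = -115.
|n| = 23, so the signed distance is -115/23 = -5.

-5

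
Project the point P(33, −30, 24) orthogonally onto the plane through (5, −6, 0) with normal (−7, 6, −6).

(5, -6, 0)

n = (−7, 6, −6), |n|² = 121, and n·P − (-71) = -484.
t = -484/121 = -4, so the foot is P − t·n = (33, −30, 24) − (-4)·(−7, 6, −6) = (5, −6, 0).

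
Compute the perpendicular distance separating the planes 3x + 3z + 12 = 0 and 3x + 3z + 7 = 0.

With common normal n = (3, 0, 3) (|n| = 3√2), the distance is |(-12) − (-7)|/|n| = 5/(3√2) = 5√2/6.

5/(3√2)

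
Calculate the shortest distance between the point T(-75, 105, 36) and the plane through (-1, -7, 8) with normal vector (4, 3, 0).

The plane has equation n·(r − (-1, -7, 8)) = 0, i.e. n·r = -25.
Then n·(-75, 105, 36) - (-25) = 40.
|n| = √(16 + 9 + 0) = 5, so the distance is |40|/5 = 8.

8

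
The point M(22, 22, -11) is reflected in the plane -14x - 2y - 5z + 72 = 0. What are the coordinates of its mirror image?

(-6, 18, -21)

With n = (-14, -2, -5), the signed offset is (n·M − (-72))/|n|² = -225/225 = -1.
M' = M − 2t·n = (22, 22, -11) − (-2)·(-14, -2, -5) = (-6, 18, -21).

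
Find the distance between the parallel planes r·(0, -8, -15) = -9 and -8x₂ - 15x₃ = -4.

5/17

With common normal n = (0, -8, -15) (|n| = 17), the distance is |(-9) − (-4)|/|n| = 5/17.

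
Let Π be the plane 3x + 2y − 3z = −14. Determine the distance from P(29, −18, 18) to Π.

√22/2

Normal vector n = (3, 2, −3), and n·(29, −18, 18) − (−14) = 11.
|n| = √(9 + 4 + 9) = √22, so the distance is |11|/√22 = 11/√22.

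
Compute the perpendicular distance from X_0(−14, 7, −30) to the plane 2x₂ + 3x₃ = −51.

Normal vector n = (0, 2, 3), and n·(−14, 7, −30) − (−51) = −25.
|n| = √(0 + 4 + 9) = √13, so the distance is |-25|/√13 = 25√13/13.

25√13/13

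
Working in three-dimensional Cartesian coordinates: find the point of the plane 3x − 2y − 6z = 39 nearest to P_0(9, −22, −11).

(3, -18, 1)

n = (3, −2, −6), |n|² = 49, and n·P_0 − 39 = 98.
t = 98/49 = 2, so the foot is P_0 − t·n = (9, −22, −11) − 2·(3, −2, −6) = (3, −18, 1).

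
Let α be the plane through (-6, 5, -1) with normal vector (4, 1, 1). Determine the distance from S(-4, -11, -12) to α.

The plane has equation n·(r − (-6, 5, -1)) = 0, i.e. n·r = -20.
Then n·(-4, -11, -12) - (-20) = -19.
|n| = √(16 + 1 + 1) = 3√2, so the distance is |-19|/(3√2) = 19/(3√2).

19√2/6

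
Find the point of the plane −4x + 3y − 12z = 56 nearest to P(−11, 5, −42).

n = (−4, 3, −12), |n|² = 169, and n·P − 56 = 507.
t = 507/169 = 3, so the foot is P − t·n = (−11, 5, −42) − 3·(−4, 3, −12) = (1, −4, −6).

(1, -4, -6)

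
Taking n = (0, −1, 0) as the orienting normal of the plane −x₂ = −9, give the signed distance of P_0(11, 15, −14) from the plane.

-6

n·P_0 − (-9) = -6.
|n| = 1, so the signed distance is -6/1 = -6.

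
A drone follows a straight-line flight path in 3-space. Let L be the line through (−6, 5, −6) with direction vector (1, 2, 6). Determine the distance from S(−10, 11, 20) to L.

Direction vector d = (1, 2, 6).
AP = (−4, 6, 26); AP·d = 164, |AP|² = 728, |d|² = 41.
distance² = |AP|² − (AP·d)²/|d|² = 728 − 26896/41 = 72, so the distance is 6√2.

6√2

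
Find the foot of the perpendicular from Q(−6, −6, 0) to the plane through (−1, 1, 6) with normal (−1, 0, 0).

(-1, -6, 0)

n = (−1, 0, 0), |n|² = 1, and n·Q − 1 = 5.
t = 5/1 = 5, so the foot is Q − t·n = (−6, −6, 0) − 5·(−1, 0, 0) = (−1, −6, 0).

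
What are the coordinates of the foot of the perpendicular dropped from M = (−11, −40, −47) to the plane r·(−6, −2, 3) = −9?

(-65/7, -276/7, -335/7)

The perpendicular from M has direction n = (−6, −2, 3): r = (−11, −40, −47) + t(−6, −2, 3).
Substitute into the plane: n·(M + tn) = -9 gives 5 + 49t = -9, so t = -2/7.
Foot = (−11, −40, −47) + (-2/7)·(−6, −2, 3) = (−65/7, −276/7, −335/7).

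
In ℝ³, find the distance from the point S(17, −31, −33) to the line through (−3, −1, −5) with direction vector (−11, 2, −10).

2√521

Direction vector d = (−11, 2, −10).
AP = (20, −30, −28); AP·d = 0, |AP|² = 2084, |d|² = 225.
distance² = |AP|² − (AP·d)²/|d|² = 2084 − 0/225 = 2084, so the distance is 2√521.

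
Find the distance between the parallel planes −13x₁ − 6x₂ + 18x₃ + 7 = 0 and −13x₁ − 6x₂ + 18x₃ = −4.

With common normal n = (−13, −6, 18) (|n| = 23), the distance is |(-7) − (-4)|/|n| = 3/23.

3/23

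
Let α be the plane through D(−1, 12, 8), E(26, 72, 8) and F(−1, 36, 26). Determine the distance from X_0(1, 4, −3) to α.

DE = (27, 60, 0) and DF = (0, 24, 18), so a normal is n = DE × DF = (1080, −486, 648).
d = |1080·1 + (-486)·4 + 648·(-3) − (-1728)| / √(1166400 + 236196 + 419904) = |-1080| / 1350 = 4/5.

4/5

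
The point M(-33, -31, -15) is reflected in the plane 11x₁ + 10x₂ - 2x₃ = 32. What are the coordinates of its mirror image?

With n = (11, 10, -2), the signed offset is (n·M − 32)/|n|² = -675/225 = -3.
M' = M − 2t·n = (-33, -31, -15) − (-6)·(11, 10, -2) = (33, 29, -27).

(33, 29, -27)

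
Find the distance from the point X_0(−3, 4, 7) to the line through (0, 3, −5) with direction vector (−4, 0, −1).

Direction vector d = (−4, 0, −1).
AP = (−3, 1, 12); AP·d = 0, |AP|² = 154, |d|² = 17.
distance² = |AP|² − (AP·d)²/|d|² = 154 − 0/17 = 154, so the distance is √154.

√154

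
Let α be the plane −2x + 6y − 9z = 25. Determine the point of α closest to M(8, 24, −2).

(10, 18, 7)

The perpendicular from M has direction n = (−2, 6, −9): r = (8, 24, −2) + λ(−2, 6, −9).
Substitute into the plane: n·(M + λn) = 25 gives 146 + 121λ = 25, so λ = -1.
Foot = (8, 24, −2) + (-1)·(−2, 6, −9) = (10, 18, 7).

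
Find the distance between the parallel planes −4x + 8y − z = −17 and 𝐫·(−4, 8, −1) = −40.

23/9

With common normal n = (−4, 8, −1) (|n| = 9), the distance is |(-17) − (-40)|/|n| = 23/9.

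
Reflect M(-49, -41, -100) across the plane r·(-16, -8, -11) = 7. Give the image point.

With n = (-16, -8, -11), the signed offset is (n·M − 7)/|n|² = 2205/441 = 5.
M' = M − 2t·n = (-49, -41, -100) − 10·(-16, -8, -11) = (111, 39, 10).

(111, 39, 10)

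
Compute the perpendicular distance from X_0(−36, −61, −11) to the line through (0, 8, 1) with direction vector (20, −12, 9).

Direction vector d = (20, −12, 9).
AP = (−36, −69, −12); AP·d = 0, |AP|² = 6201, |d|² = 625.
distance² = |AP|² − (AP·d)²/|d|² = 6201 − 0/625 = 6201, so the distance is 3√689.

3√689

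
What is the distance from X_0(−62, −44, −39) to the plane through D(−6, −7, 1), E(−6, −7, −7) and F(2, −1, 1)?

4

DE = (0, 0, −8) and DF = (8, 6, 0), so a normal is n = DE × DF = (48, −64, 0).
Then n·(−62, −44, −39) − 160 = −320.
|n| = √(2304 + 4096 + 0) = 80, so the distance is |-320|/80 = 4.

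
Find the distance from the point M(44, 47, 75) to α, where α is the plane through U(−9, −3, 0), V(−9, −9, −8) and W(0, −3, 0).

UV = (0, −6, −8) and UW = (9, 0, 0), so a normal is n = UV × UW = (0, −72, 54).
Then n·(44, 47, 75) − 216 = 450.
|n| = √(0 + 5184 + 2916) = 90, so the distance is |450|/90 = 5.

5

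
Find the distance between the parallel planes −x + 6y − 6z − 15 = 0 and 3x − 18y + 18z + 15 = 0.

10/√73

Divide the second equation by -3 to match normals: −x + 6y − 6z = 5.
Both planes have normal n = (−1, 6, −6), |n| = √73. Any point on the first plane is at distance |5 − 15|/|n| = 10/√73 = 10√73/73 from the second.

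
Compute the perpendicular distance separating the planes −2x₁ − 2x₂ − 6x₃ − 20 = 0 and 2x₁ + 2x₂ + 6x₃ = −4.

8√11/11

Divide the second equation by -1 to match normals: −2x₁ − 2x₂ − 6x₃ = 4.
With common normal n = (−2, −2, −6) (|n| = 2√11), the distance is |20 − 4|/|n| = 16/(2√11) = 8√11/11.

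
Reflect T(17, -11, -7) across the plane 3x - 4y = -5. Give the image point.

(-7, 21, -7)

n = (3, -4, 0), |n|² = 25, n·T − (-5) = 100, so t = 100/25 = 4.
Foot F = T − 4·n = (5, 5, -7); the reflection is 2F − T = (-7, 21, -7).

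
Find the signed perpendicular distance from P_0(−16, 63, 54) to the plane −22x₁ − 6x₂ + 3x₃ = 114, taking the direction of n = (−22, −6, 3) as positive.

n·P_0 − 114 = 22.
|n| = 23, so the signed distance is 22/23.

22/23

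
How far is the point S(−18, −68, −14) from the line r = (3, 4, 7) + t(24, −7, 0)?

3√674

Direction vector d = (24, −7, 0).
AP = (−21, −72, −21), and AP × d = (−147, −504, 1875).
|AP × d|² = 3791250 and |d|² = 625, so the distance is √(3791250/625) = √6066 = 3√674.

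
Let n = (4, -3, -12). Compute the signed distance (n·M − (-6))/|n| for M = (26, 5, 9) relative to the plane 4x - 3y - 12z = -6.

n·M − (-6) = -13.
|n| = 13, so the signed distance is -13/13 = -1.

-1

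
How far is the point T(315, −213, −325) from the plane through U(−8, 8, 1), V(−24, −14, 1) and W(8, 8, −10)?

UV = (−16, −22, 0) and UW = (16, 0, −11), so a normal is n = UV × UW = (242, −176, 352).
Then n·(315, −213, −325) − (−2992) = 2310.
|n| = √(58564 + 30976 + 123904) = 462, so the distance is |2310|/462 = 5.

5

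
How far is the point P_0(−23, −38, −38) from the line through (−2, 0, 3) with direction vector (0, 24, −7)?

Direction vector d = (0, 24, −7).
AP = (−21, −38, −41), and AP × d = (1250, −147, −504).
|AP × d|² = 1838125 and |d|² = 625, so the distance is √(1838125/625) = √2941.

√2941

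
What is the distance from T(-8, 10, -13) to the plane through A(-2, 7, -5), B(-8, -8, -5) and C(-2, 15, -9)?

AB = (-6, -15, 0) and AC = (0, 8, -4), so a normal is n = AB × AC = (60, -24, -48).
Then n·(-8, 10, -13) - (-48) = -48.
|n| = √(3600 + 576 + 2304) = 36√5, so the distance is |-48|/(36√5) = 4√5/15.

4√5/15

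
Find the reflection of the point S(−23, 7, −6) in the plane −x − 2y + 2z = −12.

(-21, 11, -10)

With n = (−1, −2, 2), the signed offset is (n·S − (-12))/|n|² = 9/9 = 1.
S' = S − 2t·n = (−23, 7, −6) − 2·(−1, −2, 2) = (−21, 11, −10).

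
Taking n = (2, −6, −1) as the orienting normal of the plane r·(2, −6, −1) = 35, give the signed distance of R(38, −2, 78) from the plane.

n·R − 35 = -25.
|n| = √41, so the signed distance is -25/√41.

-25/√41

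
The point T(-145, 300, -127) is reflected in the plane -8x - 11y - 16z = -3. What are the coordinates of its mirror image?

(-3125/21, 6190/21, -2827/21)

With n = (-8, -11, -16), the signed offset is (n·T − (-3))/|n|² = -105/441 = -5/21.
T' = T − 2t·n = (-145, 300, -127) − (-10/21)·(-8, -11, -16) = (-3125/21, 6190/21, -2827/21).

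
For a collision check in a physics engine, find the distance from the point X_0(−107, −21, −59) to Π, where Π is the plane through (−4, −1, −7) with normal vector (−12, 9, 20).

The plane has equation n·(r − (−4, −1, −7)) = 0, i.e. n·r = -101.
Then n·(−107, −21, −59) − (−101) = 16.
|n| = √(144 + 81 + 400) = 25, so the distance is |16|/25 = 16/25.

16/25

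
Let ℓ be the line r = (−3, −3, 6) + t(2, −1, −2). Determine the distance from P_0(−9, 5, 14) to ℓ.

2√5

Direction vector d = (2, −1, −2).
AP = (−6, 8, 8), and AP × d = (−8, 4, −10).
|AP × d|² = 180 and |d|² = 9, so the distance is √(180/9) = √20 = 2√5.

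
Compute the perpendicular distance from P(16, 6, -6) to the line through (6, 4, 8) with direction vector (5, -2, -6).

Direction vector d = (5, -2, -6).
AP = (10, 2, -14), and AP × d = (-40, -10, -30).
|AP × d|² = 2600 and |d|² = 65, so the distance is √(2600/65) = √40 = 2√10.

2√10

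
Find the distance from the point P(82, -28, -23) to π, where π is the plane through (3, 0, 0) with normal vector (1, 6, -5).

26/√62

The plane has equation n·(r − (3, 0, 0)) = 0, i.e. n·r = 3.
d = |1·82 + 6·(-28) + (-5)·(-23) − 3| / √(1 + 36 + 25) = |26| / √62 = 13√62/31.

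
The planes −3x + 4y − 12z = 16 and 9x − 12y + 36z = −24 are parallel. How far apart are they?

Divide the second equation by -3 to match normals: −3x + 4y − 12z = 8.
Both planes have normal n = (−3, 4, −12), |n| = 13. Any point on the first plane is at distance |8 − 16|/|n| = 8/13 from the second.

8/13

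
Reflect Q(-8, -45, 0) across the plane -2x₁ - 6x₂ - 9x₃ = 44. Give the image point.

n = (-2, -6, -9), |n|² = 121, n·Q − 44 = 242, so t = 242/121 = 2.
Foot F = Q − 2·n = (-4, -33, 18); the reflection is 2F − Q = (0, -21, 36).

(0, -21, 36)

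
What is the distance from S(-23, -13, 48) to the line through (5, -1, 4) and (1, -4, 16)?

4√10

A direction vector is d = (-4, -3, 12).
AP = (-28, -12, 44); AP·d = 676, |AP|² = 2864, |d|² = 169.
distance² = |AP|² − (AP·d)²/|d|² = 2864 − 456976/169 = 160, so the distance is 4√10.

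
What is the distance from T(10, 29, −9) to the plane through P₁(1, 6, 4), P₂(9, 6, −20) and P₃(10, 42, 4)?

P₁P₂ = (8, 0, −24) and P₁P₃ = (9, 36, 0), so a normal is n = P₁P₂ × P₁P₃ = (864, −216, 288).
Then n·(10, 29, −9) − 720 = −936.
|n| = √(746496 + 46656 + 82944) = 936, so the distance is |-936|/936 = 1.

1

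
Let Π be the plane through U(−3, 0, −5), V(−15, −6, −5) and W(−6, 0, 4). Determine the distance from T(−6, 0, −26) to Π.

15√46/23

UV = (−12, −6, 0) and UW = (−3, 0, 9), so a normal is n = UV × UW = (−54, 108, −18).
n = (−54, 108, −18); n·P − 252 = 540; |n| = 18√46; distance = 540/(18√46) = 30/√46.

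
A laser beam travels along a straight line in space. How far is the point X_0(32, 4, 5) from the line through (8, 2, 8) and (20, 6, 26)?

6√13

A direction vector is d = (12, 4, 18).
AP = (24, 2, −3), and AP × d = (48, −468, 72).
|AP × d|² = 226512 and |d|² = 484, so the distance is √(226512/484) = √468 = 6√13.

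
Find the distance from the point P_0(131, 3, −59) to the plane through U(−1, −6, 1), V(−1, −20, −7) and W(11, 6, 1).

8

UV = (0, −14, −8) and UW = (12, 12, 0), so a normal is n = UV × UW = (96, −96, 168).
d = |96·131 + (-96)·3 + 168·(-59) − 648| / √(9216 + 9216 + 28224) = |1728| / 216 = 8.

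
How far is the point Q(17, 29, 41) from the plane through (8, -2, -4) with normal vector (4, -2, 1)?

19√21/21

The plane has equation n·(r − (8, -2, -4)) = 0, i.e. n·r = 32.
n = (4, -2, 1); n·P − 32 = 19; |n| = √21; distance = 19/√21.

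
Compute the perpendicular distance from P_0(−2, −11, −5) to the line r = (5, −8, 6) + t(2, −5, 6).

√114

Direction vector d = (2, −5, 6).
AP = (−7, −3, −11), and AP × d = (−73, 20, 41).
|AP × d|² = 7410 and |d|² = 65, so the distance is √(7410/65) = √114.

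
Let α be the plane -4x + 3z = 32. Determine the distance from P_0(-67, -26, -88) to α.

Normal vector n = (-4, 0, 3), and n·(-67, -26, -88) - 32 = -28.
|n| = √(16 + 0 + 9) = 5, so the distance is |-28|/5 = 28/5.

28/5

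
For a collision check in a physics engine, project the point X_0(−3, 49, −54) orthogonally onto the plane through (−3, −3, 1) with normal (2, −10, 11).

n = (2, −10, 11), |n|² = 225, and n·X_0 − 35 = -1125.
t = -1125/225 = -5, so the foot is X_0 − t·n = (−3, 49, −54) − (-5)·(2, −10, 11) = (7, −1, 1).

(7, -1, 1)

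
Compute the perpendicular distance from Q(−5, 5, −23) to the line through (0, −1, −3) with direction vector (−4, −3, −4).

Direction vector d = (−4, −3, −4).
AP = (−5, 6, −20); AP·d = 82, |AP|² = 461, |d|² = 41.
distance² = |AP|² − (AP·d)²/|d|² = 461 − 6724/41 = 297, so the distance is 3√33.

3√33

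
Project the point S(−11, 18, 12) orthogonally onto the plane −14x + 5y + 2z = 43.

n = (−14, 5, 2), |n|² = 225, and n·S − 43 = 225.
t = 225/225 = 1, so the foot is S − t·n = (−11, 18, 12) − 1·(−14, 5, 2) = (3, 13, 10).

(3, 13, 10)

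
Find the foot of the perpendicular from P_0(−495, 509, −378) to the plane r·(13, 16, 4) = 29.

The perpendicular from P_0 has direction n = (13, 16, 4): r = (−495, 509, −378) + μ(13, 16, 4).
Substitute into the plane: n·(P_0 + μn) = 29 gives 197 + 441μ = 29, so μ = -8/21.
Foot = (−495, 509, −378) + (-8/21)·(13, 16, 4) = (−10499/21, 10561/21, −7970/21).

(-10499/21, 10561/21, -7970/21)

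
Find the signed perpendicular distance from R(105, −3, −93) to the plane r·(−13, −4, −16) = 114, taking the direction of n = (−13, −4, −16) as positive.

n·R − 114 = 21.
|n| = 21, so the signed distance is 21/21 = 1.

1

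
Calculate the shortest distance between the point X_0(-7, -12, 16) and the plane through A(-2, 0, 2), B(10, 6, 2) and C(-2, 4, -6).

5/√6

AB = (12, 6, 0) and AC = (0, 4, -8), so a normal is n = AB × AC = (-48, 96, 48).
Then n·(-7, -12, 16) - 192 = -240.
|n| = √(2304 + 9216 + 2304) = 48√6, so the distance is |-240|/(48√6) = 5√6/6.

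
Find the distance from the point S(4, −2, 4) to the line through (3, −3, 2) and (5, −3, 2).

√5

A direction vector is d = (2, 0, 0).
AP = (1, 1, 2), and AP × d = (0, 4, −2).
|AP × d|² = 20 and |d|² = 4, so the distance is √(20/4) = √5.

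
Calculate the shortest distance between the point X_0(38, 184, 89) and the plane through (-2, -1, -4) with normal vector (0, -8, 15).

The plane has equation n·(r − (-2, -1, -4)) = 0, i.e. n·r = -52.
Then n·(38, 184, 89) - (-52) = -85.
|n| = √(0 + 64 + 225) = 17, so the distance is |-85|/17 = 5.

5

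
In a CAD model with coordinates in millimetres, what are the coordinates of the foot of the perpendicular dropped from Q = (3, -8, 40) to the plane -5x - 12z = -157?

(-7, -8, 16)

The perpendicular from Q has direction n = (-5, 0, -12): r = (3, -8, 40) + t(-5, 0, -12).
Substitute into the plane: n·(Q + tn) = -157 gives -495 + 169t = -157, so t = 2.
Foot = (3, -8, 40) + 2·(-5, 0, -12) = (-7, -8, 16).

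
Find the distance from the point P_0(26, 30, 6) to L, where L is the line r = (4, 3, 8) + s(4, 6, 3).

√241

Direction vector d = (4, 6, 3).
AP = (22, 27, −2), and AP × d = (93, −74, 24).
|AP × d|² = 14701 and |d|² = 61, so the distance is √(14701/61) = √241.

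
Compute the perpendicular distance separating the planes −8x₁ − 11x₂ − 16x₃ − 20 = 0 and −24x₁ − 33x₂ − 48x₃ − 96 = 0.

Divide the second equation by 3 to match normals: −8x₁ − 11x₂ − 16x₃ = 32.
Both planes have normal n = (−8, −11, −16), |n| = 21. Any point on the first plane is at distance |32 − 20|/|n| = 12/21 = 4/7 from the second.

4/7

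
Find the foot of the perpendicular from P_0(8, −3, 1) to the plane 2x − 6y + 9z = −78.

(6, 3, -8)

n = (2, −6, 9), |n|² = 121, and n·P_0 − (-78) = 121.
t = 121/121 = 1, so the foot is P_0 − t·n = (8, −3, 1) − 1·(2, −6, 9) = (6, 3, −8).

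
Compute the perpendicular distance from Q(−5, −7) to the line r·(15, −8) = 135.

154/17

d = |15·(-5) + (-8)·(-7) − 135| / √(225 + 64) = |-154|/17 = 154/17.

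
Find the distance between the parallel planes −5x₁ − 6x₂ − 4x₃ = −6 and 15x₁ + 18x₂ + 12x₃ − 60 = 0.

2√77/11

Divide the second equation by -3 to match normals: −5x₁ − 6x₂ − 4x₃ = -20.
With common normal n = (−5, −6, −4) (|n| = √77), the distance is |(-6) − (-20)|/|n| = 14/√77 = 2√77/11.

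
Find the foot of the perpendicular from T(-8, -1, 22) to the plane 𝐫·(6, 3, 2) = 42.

n = (6, 3, 2), |n|² = 49, and n·T − 42 = -49.
t = -49/49 = -1, so the foot is T − t·n = (-8, -1, 22) − (-1)·(6, 3, 2) = (-2, 2, 24).

(-2, 2, 24)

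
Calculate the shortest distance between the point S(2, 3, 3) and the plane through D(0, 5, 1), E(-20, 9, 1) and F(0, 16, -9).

2/5

DE = (-20, 4, 0) and DF = (0, 11, -10), so a normal is n = DE × DF = (-40, -200, -220).
d = |(-40)·2 + (-200)·3 + (-220)·3 − (-1220)| / √(1600 + 40000 + 48400) = |-120| / 300 = 2/5.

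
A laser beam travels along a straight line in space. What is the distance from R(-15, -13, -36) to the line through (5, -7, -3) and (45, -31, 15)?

30

A direction vector is d = (40, -24, 18).
AP = (-20, -6, -33); AP·d = -1250, |AP|² = 1525, |d|² = 2500.
distance² = |AP|² − (AP·d)²/|d|² = 1525 − 1562500/2500 = 900, so the distance is 30.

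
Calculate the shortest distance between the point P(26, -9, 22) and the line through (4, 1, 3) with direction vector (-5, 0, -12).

√269

Direction vector d = (-5, 0, -12).
AP = (22, -10, 19), and AP × d = (120, 169, -50).
|AP × d|² = 45461 and |d|² = 169, so the distance is √(45461/169) = √269.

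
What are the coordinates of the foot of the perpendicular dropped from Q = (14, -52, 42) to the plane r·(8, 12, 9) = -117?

n = (8, 12, 9), |n|² = 289, and n·Q − (-117) = -17.
t = -17/289 = -1/17, so the foot is Q − t·n = (14, -52, 42) − (-1/17)·(8, 12, 9) = (246/17, -872/17, 723/17).

(246/17, -872/17, 723/17)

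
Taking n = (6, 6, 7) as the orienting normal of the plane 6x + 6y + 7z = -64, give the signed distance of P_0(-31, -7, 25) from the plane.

n·P_0 − (-64) = 11.
|n| = 11, so the signed distance is 11/11 = 1.

1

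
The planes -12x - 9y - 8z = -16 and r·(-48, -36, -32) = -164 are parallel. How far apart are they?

Divide the second equation by 4 to match normals: -12x - 9y - 8z = -41.
With common normal n = (-12, -9, -8) (|n| = 17), the distance is |(-16) − (-41)|/|n| = 25/17.

25/17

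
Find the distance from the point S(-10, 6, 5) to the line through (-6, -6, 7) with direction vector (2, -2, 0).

Direction vector d = (2, -2, 0).
AP = (-4, 12, -2); AP·d = -32, |AP|² = 164, |d|² = 8.
distance² = |AP|² − (AP·d)²/|d|² = 164 − 1024/8 = 36, so the distance is 6.

6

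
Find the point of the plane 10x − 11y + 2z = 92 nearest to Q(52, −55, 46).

(2, 0, 36)

n = (10, −11, 2), |n|² = 225, and n·Q − 92 = 1125.
t = 1125/225 = 5, so the foot is Q − t·n = (52, −55, 46) − 5·(10, −11, 2) = (2, 0, 36).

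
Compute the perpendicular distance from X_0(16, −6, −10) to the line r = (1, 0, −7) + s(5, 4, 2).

Direction vector d = (5, 4, 2).
AP = (15, −6, −3); AP·d = 45, |AP|² = 270, |d|² = 45.
distance² = |AP|² − (AP·d)²/|d|² = 270 − 2025/45 = 225, so the distance is 15.

15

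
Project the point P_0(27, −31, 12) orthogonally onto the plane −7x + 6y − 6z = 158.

(-8, -1, -18)

n = (−7, 6, −6), |n|² = 121, and n·P_0 − 158 = -605.
t = -605/121 = -5, so the foot is P_0 − t·n = (27, −31, 12) − (-5)·(−7, 6, −6) = (−8, −1, −18).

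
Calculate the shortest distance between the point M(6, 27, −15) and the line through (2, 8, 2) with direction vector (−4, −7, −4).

3√65

Direction vector d = (−4, −7, −4).
AP = (4, 19, −17), and AP × d = (−195, 84, 48).
|AP × d|² = 47385 and |d|² = 81, so the distance is √(47385/81) = √585 = 3√65.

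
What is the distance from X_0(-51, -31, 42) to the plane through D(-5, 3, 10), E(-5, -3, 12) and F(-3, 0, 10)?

DE = (0, -6, 2) and DF = (2, -3, 0), so a normal is n = DE × DF = (6, 4, 12).
d = |6·(-51) + 4·(-31) + 12·42 − 102| / √(36 + 16 + 144) = |-28| / 14 = 2.

2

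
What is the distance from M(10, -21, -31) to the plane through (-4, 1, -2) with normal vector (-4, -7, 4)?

2

The plane has equation n·(r − (-4, 1, -2)) = 0, i.e. n·r = 1.
d = |(-4)·10 + (-7)·(-21) + 4·(-31) − 1| / √(16 + 49 + 16) = |-18| / 9 = 2.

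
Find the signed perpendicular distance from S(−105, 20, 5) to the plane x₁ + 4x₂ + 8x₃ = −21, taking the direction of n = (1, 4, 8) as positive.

n·S − (-21) = 36.
|n| = 9, so the signed distance is 36/9 = 4.

4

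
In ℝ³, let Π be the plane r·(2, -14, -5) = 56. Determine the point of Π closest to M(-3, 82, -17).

n = (2, -14, -5), |n|² = 225, and n·M − 56 = -1125.
t = -1125/225 = -5, so the foot is M − t·n = (-3, 82, -17) − (-5)·(2, -14, -5) = (7, 12, -42).

(7, 12, -42)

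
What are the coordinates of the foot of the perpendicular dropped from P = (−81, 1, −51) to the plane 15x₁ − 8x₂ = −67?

(-21, -31, -51)

n = (15, −8, 0), |n|² = 289, and n·P − (-67) = -1156.
t = -1156/289 = -4, so the foot is P − t·n = (−81, 1, −51) − (-4)·(15, −8, 0) = (−21, −31, −51).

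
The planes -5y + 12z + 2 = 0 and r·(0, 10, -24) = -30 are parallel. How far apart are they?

17/13

Divide the second equation by -2 to match normals: -5y + 12z = 15.
With common normal n = (0, -5, 12) (|n| = 13), the distance is |(-2) − 15|/|n| = 17/13.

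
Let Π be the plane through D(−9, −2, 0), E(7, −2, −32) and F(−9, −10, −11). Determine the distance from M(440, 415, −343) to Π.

DE = (16, 0, −32) and DF = (0, −8, −11), so a normal is n = DE × DF = (−256, 176, −128).
n = (−256, 176, −128); n·P − 1952 = 2352; |n| = 336; distance = 2352/336 = 7.

7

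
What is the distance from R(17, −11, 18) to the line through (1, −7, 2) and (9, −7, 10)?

A direction vector is d = (8, 0, 8).
AP = (16, −4, 16); AP·d = 256, |AP|² = 528, |d|² = 128.
distance² = |AP|² − (AP·d)²/|d|² = 528 − 65536/128 = 16, so the distance is 4.

4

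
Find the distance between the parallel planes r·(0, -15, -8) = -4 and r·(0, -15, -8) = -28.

Both planes have normal n = (0, -15, -8), |n| = 17. Any point on the first plane is at distance |(-28) − (-4)|/|n| = 24/17 from the second.

24/17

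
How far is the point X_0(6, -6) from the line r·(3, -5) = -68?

d = |3·6 + (-5)·(-6) − (-68)| / √(9 + 25) = |116|/√34 = 58√34/17.

116/√34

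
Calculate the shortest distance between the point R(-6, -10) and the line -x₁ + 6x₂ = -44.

10√37/37

The normal to the line is n = (-1, 6) with |n| = √37.
|n·R − (-44)| = |-54 − (-44)| = 10, so the distance is 10/√37 = 10√37/37.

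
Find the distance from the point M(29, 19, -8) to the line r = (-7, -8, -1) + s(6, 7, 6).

Direction vector d = (6, 7, 6).
AP = (36, 27, -7); AP·d = 363, |AP|² = 2074, |d|² = 121.
distance² = |AP|² − (AP·d)²/|d|² = 2074 − 131769/121 = 985, so the distance is √985.

√985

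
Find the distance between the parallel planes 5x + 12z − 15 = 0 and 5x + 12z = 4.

With common normal n = (5, 0, 12) (|n| = 13), the distance is |15 − 4|/|n| = 11/13.

11/13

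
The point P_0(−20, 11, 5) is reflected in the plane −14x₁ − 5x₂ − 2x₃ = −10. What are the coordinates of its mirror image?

n = (−14, −5, −2), |n|² = 225, n·P_0 − (-10) = 225, so t = 225/225 = 1.
Foot F = P_0 − 1·n = (−6, 16, 7); the reflection is 2F − P_0 = (8, 21, 9).

(8, 21, 9)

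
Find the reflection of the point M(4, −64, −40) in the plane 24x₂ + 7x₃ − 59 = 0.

With n = (0, 24, 7), the signed offset is (n·M − 59)/|n|² = -1875/625 = -3.
M' = M − 2t·n = (4, −64, −40) − (-6)·(0, 24, 7) = (4, 80, 2).

(4, 80, 2)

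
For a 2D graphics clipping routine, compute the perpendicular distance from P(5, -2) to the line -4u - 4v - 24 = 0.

9/√2

d = |(-4)·5 + (-4)·(-2) − 24| / √(16 + 16) = |-36|/(4√2) = 9/√2.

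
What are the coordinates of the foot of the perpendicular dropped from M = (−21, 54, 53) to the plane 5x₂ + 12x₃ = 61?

n = (0, 5, 12), |n|² = 169, and n·M − 61 = 845.
t = 845/169 = 5, so the foot is M − t·n = (−21, 54, 53) − 5·(0, 5, 12) = (−21, 29, −7).

(-21, 29, -7)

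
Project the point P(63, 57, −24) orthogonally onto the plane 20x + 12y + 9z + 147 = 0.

The perpendicular from P has direction n = (20, 12, 9): r = (63, 57, −24) + t(20, 12, 9).
Substitute into the plane: n·(P + tn) = -147 gives 1728 + 625t = -147, so t = -3.
Foot = (63, 57, −24) + (-3)·(20, 12, 9) = (3, 21, −51).

(3, 21, -51)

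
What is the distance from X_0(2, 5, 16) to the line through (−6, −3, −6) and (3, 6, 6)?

A direction vector is d = (9, 9, 12).
AP = (8, 8, 22), and AP × d = (−102, 102, 0).
|AP × d|² = 20808 and |d|² = 306, so the distance is √(20808/306) = √68 = 2√17.

2√17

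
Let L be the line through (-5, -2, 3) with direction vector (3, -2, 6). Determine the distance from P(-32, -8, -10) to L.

Direction vector d = (3, -2, 6).
AP = (-27, -6, -13); AP·d = -147, |AP|² = 934, |d|² = 49.
distance² = |AP|² − (AP·d)²/|d|² = 934 − 21609/49 = 493, so the distance is √493.

√493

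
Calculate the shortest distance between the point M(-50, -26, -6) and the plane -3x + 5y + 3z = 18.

16√43/43

Normal vector n = (-3, 5, 3), and n·(-50, -26, -6) - 18 = -16.
|n| = √(9 + 25 + 9) = √43, so the distance is |-16|/√43 = 16√43/43.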